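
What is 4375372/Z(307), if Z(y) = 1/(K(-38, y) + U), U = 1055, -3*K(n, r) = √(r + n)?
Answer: 4616017460 - 4375372*√269/3 ≈ 4.5921e+9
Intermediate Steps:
K(n, r) = -√(n + r)/3 (K(n, r) = -√(r + n)/3 = -√(n + r)/3)
Z(y) = 1/(1055 - √(-38 + y)/3) (Z(y) = 1/(-√(-38 + y)/3 + 1055) = 1/(1055 - √(-38 + y)/3))
4375372/Z(307) = 4375372/((-3/(-3165 + √(-38 + 307)))) = 4375372/((-3/(-3165 + √269))) = 4375372*(1055 - √269/3) = 4616017460 - 4375372*√269/3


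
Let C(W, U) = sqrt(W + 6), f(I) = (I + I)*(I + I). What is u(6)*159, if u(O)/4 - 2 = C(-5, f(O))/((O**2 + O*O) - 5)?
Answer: 85860/67 ≈ 1281.5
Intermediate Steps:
f(I) = 4*I**2 (f(I) = (2*I)*(2*I) = 4*I**2)
C(W, U) = sqrt(6 + W)
u(O) = 8 + 4/(-5 + 2*O**2) (u(O) = 8 + 4*(sqrt(6 - 5)/((O**2 + O*O) - 5)) = 8 + 4*(sqrt(1)/((O**2 + O**2) - 5)) = 8 + 4*(1/(2*O**2 - 5)) = 8 + 4*(1/(-5 + 2*O**2)) = 8 + 4/(-5 + 2*O**2))
u(6)*159 = (4*(-9 + 4*6**2)/(-5 + 2*6**2))*159 = (4*(-9 + 4*36)/(-5 + 2*36))*159 = (4*(-9 + 144)/(-5 + 72))*159 = (4*135/67)*159 = (4*(1/67)*135)*159 = (540/67)*159 = 85860/67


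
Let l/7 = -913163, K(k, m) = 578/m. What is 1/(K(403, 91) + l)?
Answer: -91/581684253 ≈ -1.5644e-7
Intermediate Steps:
l = -6392141 (l = 7*(-913163) = -6392141)
1/(K(403, 91) + l) = 1/(578/91 - 6392141) = 1/(-581684253/91) = -91/581684253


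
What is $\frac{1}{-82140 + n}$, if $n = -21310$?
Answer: $- \frac{1}{103450} \approx -9.6665 \cdot 10^{-6}$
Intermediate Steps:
$\frac{1}{-82140 + n} = \frac{1}{-82140 - 21310} = \frac{1}{-103450} = - \frac{1}{103450}$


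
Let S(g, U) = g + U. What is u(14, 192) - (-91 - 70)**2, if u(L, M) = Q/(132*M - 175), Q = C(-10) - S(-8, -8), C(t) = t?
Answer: -652405643/25169 ≈ -25921.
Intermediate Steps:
S(g, U) = U + g
Q = 6 (Q = -10 - (-8 - 8) = -10 - 1*(-16) = -10 + 16 = 6)
u(L, M) = 6/(-175 + 132*M) (u(L, M) = 6/(132*M - 175) = 6/(-175 + 132*M))
u(14, 192) - (-91 - 70)**2 = 6/(-175 + 132*192) - (-91 - 70)**2 = 6/(-175 + 25344) - 1*(-161)**2 = 6/25169 - 1*25921 = 6*(1/25169) - 25921 = 6/25169 - 25921 = -652405643/25169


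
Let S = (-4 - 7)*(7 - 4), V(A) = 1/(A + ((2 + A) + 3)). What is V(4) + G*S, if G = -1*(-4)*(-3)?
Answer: 5149/13 ≈ 396.08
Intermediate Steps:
G = -12 (G = 4*(-3) = -12)
V(A) = 1/(5 + 2*A) (V(A) = 1/(A + (5 + A)) = 1/(5 + 2*A))
S = -33 (S = -11*3 = -33)
V(4) + G*S = 1/(5 + 2*4) - 12*(-33) = 1/(5 + 8) + 396 = 1/13 + 396 = 5149/13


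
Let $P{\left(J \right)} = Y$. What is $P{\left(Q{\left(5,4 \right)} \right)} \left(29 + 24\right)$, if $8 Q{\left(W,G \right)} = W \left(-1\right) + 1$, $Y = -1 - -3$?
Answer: $106$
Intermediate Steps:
$Y = 2$ ($Y = -1 + 3 = 2$)
$Q{\left(W,G \right)} = \frac{1}{8} - \frac{W}{8}$ ($Q{\left(W,G \right)} = \frac{W \left(-1\right) + 1}{8} = \frac{- W + 1}{8} = \frac{1 - W}{8} = \frac{1}{8} - \frac{W}{8}$)
$P{\left(J \right)} = 2$
$P{\left(Q{\left(5,4 \right)} \right)} \left(29 + 24\right) = 2 \left(29 + 24\right) = 2 \cdot 53 = 106$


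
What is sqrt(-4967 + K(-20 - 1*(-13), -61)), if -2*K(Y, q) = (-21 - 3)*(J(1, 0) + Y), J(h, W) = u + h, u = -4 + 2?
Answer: I*sqrt(5063) ≈ 71.155*I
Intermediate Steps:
u = -2
J(h, W) = -2 + h
K(Y, q) = -12 + 12*Y (K(Y, q) = -(-21 - 3)*((-2 + 1) + Y)/2 = -(-12)*(-1 + Y) = -(24 - 24*Y)/2 = -12 + 12*Y)
sqrt(-4967 + K(-20 - 1*(-13), -61)) = sqrt(-4967 + (-12 + 12*(-20 - 1*(-13)))) = sqrt(-4967 + (-12 + 12*(-20 + 13))) = sqrt(-4967 + (-12 + 12*(-7))) = sqrt(-4967 + (-12 - 84)) = sqrt(-4967 - 96) = sqrt(-5063) = I*sqrt(5063)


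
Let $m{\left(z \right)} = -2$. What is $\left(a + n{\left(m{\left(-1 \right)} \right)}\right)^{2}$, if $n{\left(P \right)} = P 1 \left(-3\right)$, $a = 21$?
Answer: $729$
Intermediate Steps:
$n{\left(P \right)} = - 3 P$ ($n{\left(P \right)} = P \left(-3\right) = - 3 P$)
$\left(a + n{\left(m{\left(-1 \right)} \right)}\right)^{2} = \left(21 - -6\right)^{2} = \left(21 + 6\right)^{2} = 27^{2} = 729$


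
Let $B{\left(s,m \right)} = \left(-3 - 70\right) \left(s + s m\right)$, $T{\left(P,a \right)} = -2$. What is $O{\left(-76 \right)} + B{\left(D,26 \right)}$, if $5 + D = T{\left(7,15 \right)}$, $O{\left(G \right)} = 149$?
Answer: $13946$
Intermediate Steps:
$D = -7$ ($D = -5 - 2 = -7$)
$B{\left(s,m \right)} = - 73 s - 73 m s$ ($B{\left(s,m \right)} = - 73 \left(s + m s\right) = - 73 s - 73 m s$)
$O{\left(-76 \right)} + B{\left(D,26 \right)} = 149 - - 511 \left(1 + 26\right) = 149 - \left(-511\right) 27 = 149 + 13797 = 13946$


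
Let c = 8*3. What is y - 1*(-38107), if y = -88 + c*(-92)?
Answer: 35811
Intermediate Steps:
c = 24
y = -2296 (y = -88 + 24*(-92) = -88 - 2208 = -2296)
y - 1*(-38107) = -2296 - 1*(-38107) = -2296 + 38107 = 35811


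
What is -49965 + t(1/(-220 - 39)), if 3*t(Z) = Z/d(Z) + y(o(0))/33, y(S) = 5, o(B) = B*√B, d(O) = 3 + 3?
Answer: -2562302551/51282 ≈ -49965.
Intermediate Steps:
d(O) = 6
o(B) = B^(3/2)
t(Z) = 5/99 + Z/18 (t(Z) = (Z/6 + 5/33)/3 = (5/33 + Z/6)/3 = 5/99 + Z/18)
-49965 + t(1/(-220 - 39)) = -49965 + (5/99 + 1/(18*(-220 - 39))) = -49965 + (5/99 + (1/18)/(-259)) = -49965 + (5/99 + (1/18)*(-1/259)) = -49965 + (5/99 - 1/4662) = -49965 + 2579/51282 = -2562302551/51282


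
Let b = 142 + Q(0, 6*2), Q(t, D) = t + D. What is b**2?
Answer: 23716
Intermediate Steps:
Q(t, D) = D + t
b = 154 (b = 142 + (6*2 + 0) = 142 + (12 + 0) = 142 + 12 = 154)
b**2 = 154**2 = 23716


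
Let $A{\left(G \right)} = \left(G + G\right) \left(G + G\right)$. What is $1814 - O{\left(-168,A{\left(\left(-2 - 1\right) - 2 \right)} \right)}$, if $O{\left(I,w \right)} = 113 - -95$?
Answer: $1606$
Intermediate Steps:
$A{\left(G \right)} = 4 G^{2}$ ($A{\left(G \right)} = 2 G 2 G = 4 G^{2}$)
$O{\left(I,w \right)} = 208$ ($O{\left(I,w \right)} = 113 + 95 = 208$)
$1814 - O{\left(-168,A{\left(\left(-2 - 1\right) - 2 \right)} \right)} = 1814 - 208 = 1606$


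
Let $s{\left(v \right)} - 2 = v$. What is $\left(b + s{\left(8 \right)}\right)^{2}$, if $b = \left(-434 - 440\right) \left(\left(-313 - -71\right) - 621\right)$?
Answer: $568926249984$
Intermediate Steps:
$s{\left(v \right)} = 2 + v$
$b = 754262$ ($b = - 874 \left(\left(-313 + 71\right) - 621\right) = - 874 \left(-242 - 621\right) = \left(-874\right) \left(-863\right) = 754262$)
$\left(b + s{\left(8 \right)}\right)^{2} = \left(754262 + \left(2 + 8\right)\right)^{2} = \left(754262 + 10\right)^{2} = 754272^{2} = 568926249984$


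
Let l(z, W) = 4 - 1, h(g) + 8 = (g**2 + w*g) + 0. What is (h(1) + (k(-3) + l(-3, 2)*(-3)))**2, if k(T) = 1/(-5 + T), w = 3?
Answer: 11025/64 ≈ 172.27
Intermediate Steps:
h(g) = -8 + g**2 + 3*g (h(g) = -8 + ((g**2 + 3*g) + 0) = -8 + (g**2 + 3*g) = -8 + g**2 + 3*g)
l(z, W) = 3
(h(1) + (k(-3) + l(-3, 2)*(-3)))**2 = ((-8 + 1**2 + 3*1) + (1/(-5 - 3) + 3*(-3)))**2 = ((-8 + 1 + 3) + (1/(-8) - 9))**2 = (-4 + (-1/8 - 9))**2 = (-4 - 73/8)**2 = (-105/8)**2 = 11025/64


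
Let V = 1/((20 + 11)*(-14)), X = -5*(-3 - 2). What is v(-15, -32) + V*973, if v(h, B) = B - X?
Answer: -3673/62 ≈ -59.242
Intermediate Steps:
X = 25 (X = -5*(-5) = 25)
v(h, B) = -25 + B (v(h, B) = B - 1*25 = B - 25 = -25 + B)
V = -1/434 (V = 1/(31*(-14)) = 1/(-434) = -1/434 ≈ -0.0023041)
v(-15, -32) + V*973 = (-25 - 32) - 1/434*973 = -57 - 139/62 = -3673/62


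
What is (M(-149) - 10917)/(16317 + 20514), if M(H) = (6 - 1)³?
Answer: -10792/36831 ≈ -0.29301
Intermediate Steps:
M(H) = 125 (M(H) = 5³ = 125)
(M(-149) - 10917)/(16317 + 20514) = (125 - 10917)/(16317 + 20514) = -10792/36831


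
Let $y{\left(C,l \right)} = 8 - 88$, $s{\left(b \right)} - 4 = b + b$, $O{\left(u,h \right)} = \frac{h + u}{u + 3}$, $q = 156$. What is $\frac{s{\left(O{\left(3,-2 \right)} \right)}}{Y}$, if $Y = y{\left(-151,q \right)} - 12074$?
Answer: $- \frac{13}{36462} \approx -0.00035654$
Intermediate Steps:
$O{\left(u,h \right)} = \frac{h + u}{3 + u}$
$s{\left(b \right)} = 4 + 2 b$ ($s{\left(b \right)} = 4 + \left(b + b\right) = 4 + 2 b$)
$y{\left(C,l \right)} = -80$ ($y{\left(C,l \right)} = 8 - 88 = -80$)
$Y = -12154$ ($Y = -80 - 12074 = -12154$)
$\frac{s{\left(O{\left(3,-2 \right)} \right)}}{Y} = \frac{4 + 2 \frac{-2 + 3}{3 + 3}}{-12154} = \left(4 + 2 \cdot \frac{1}{6} \cdot 1\right) \left(- \frac{1}{12154}\right) = \left(4 + 2 \cdot \frac{1}{6}\right) \left(- \frac{1}{12154}\right) = \left(4 + \frac{1}{3}\right) \left(- \frac{1}{12154}\right) = \frac{13}{3} \left(- \frac{1}{12154}\right) = - \frac{13}{36462}$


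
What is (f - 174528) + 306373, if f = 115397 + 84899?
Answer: 332141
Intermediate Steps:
f = 200296
(f - 174528) + 306373 = (200296 - 174528) + 306373 = 25768 + 306373 = 332141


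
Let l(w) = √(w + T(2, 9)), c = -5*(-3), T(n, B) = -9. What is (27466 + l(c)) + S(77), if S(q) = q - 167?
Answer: 27376 + √6 ≈ 27378.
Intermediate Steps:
c = 15
l(w) = √(-9 + w) (l(w) = √(w - 9) = √(-9 + w))
S(q) = -167 + q
(27466 + l(c)) + S(77) = (27466 + √(-9 + 15)) + (-167 + 77) = (27466 + √6) - 90 = 27376 + √6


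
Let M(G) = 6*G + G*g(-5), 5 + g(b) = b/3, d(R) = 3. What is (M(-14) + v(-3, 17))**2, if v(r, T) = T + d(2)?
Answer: 7744/9 ≈ 860.44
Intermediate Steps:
g(b) = -5 + b/3
v(r, T) = 3 + T (v(r, T) = T + 3 = 3 + T)
M(G) = -2*G/3 (M(G) = 6*G + G*(-5 + (1/3)*(-5)) = 6*G + G*(-5 - 5/3) = 6*G + G*(-20/3) = 6*G - 20*G/3 = -2*G/3)
(M(-14) + v(-3, 17))**2 = (-2/3*(-14) + (3 + 17))**2 = (28/3 + 20)**2 = (88/3)**2 = 7744/9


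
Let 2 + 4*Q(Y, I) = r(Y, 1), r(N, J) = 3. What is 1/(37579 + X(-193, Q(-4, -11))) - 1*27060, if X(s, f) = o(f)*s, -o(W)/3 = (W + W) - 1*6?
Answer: -1861430338/68789 ≈ -27060.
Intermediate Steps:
o(W) = 18 - 6*W (o(W) = -3*((W + W) - 1*6) = -3*(2*W - 6) = -3*(-6 + 2*W) = 18 - 6*W)
Q(Y, I) = ¼ (Q(Y, I) = -½ + (¼)*3 = -½ + ¾ = ¼)
X(s, f) = s*(18 - 6*f) (X(s, f) = (18 - 6*f)*s = s*(18 - 6*f))
1/(37579 + X(-193, Q(-4, -11))) - 1*27060 = 1/(37579 + 6*(-193)*(3 - 1*¼)) - 1*27060 = 1/(37579 + 6*(-193)*(3 - ¼)) - 27060 = 1/(37579 + 6*(-193)*(11/4)) - 27060 = 1/(37579 - 6369/2) - 27060 = 1/(68789/2) - 27060 = 2/68789 - 27060 = -1861430338/68789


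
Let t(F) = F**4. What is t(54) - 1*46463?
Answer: 8456593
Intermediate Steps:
t(54) - 1*46463 = 54**4 - 1*46463 = 8503056 - 46463 = 8456593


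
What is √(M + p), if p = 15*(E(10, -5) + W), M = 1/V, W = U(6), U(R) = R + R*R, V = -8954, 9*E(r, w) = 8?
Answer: √3836430174/2442 ≈ 25.364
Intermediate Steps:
E(r, w) = 8/9 (E(r, w) = (⅑)*8 = 8/9)
U(R) = R + R²
W = 42 (W = 6*(1 + 6) = 6*7 = 42)
M = -1/8954 (M = 1/(-8954) = -1/8954 ≈ -0.00011168)
p = 1930/3 (p = 15*(8/9 + 42) = 15*(386/9) = 1930/3 ≈ 643.33)
√(M + p) = √(-1/8954 + 1930/3) = √(17281217/26862) = √3836430174/2442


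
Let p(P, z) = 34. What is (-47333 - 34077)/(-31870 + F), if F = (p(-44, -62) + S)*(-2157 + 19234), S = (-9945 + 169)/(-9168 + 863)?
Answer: -48293575/337449778 ≈ -0.14311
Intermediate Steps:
S = 9776/8305 (S = -9776/(-8305) = -9776*(-1/8305) = 9776/8305 ≈ 1.1771)
F = 4988977242/8305 (F = (34 + 9776/8305)*(-2157 + 19234) = (292146/8305)*17077 = 4988977242/8305 ≈ 6.0072e+5)
(-47333 - 34077)/(-31870 + F) = (-47333 - 34077)/(-31870 + 4988977242/8305) = -81410/4724296892/8305 = -81410*8305/4724296892 = -48293575/337449778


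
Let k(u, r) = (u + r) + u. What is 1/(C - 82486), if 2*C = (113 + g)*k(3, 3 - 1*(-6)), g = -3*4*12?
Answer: -2/165437 ≈ -1.2089e-5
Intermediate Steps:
k(u, r) = r + 2*u (k(u, r) = (r + u) + u = r + 2*u)
g = -144 (g = -12*12 = -144)
C = -465/2 (C = ((113 - 144)*((3 - 1*(-6)) + 2*3))/2 = (-31*((3 + 6) + 6))/2 = (-31*(9 + 6))/2 = (-31*15)/2 = (½)*(-465) = -465/2 ≈ -232.50)
1/(C - 82486) = 1/(-465/2 - 82486) = 1/(-165437/2) = -2/165437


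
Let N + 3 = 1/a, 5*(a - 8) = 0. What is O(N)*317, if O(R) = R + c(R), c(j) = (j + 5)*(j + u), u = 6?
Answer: 76397/64 ≈ 1193.7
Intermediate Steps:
a = 8 (a = 8 + (⅕)*0 = 8 + 0 = 8)
c(j) = (5 + j)*(6 + j) (c(j) = (j + 5)*(j + 6) = (5 + j)*(6 + j))
N = -23/8 (N = -3 + 1/8 = -3 + ⅛ = -23/8 ≈ -2.8750)
O(R) = 30 + R² + 12*R (O(R) = R + (30 + R² + 11*R) = 30 + R² + 12*R)
O(N)*317 = (30 + (-23/8)² + 12*(-23/8))*317 = (30 + 529/64 - 69/2)*317 = (241/64)*317 = 76397/64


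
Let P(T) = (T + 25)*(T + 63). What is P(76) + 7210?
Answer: 21249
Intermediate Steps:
P(T) = (25 + T)*(63 + T)
P(76) + 7210 = (1575 + 76² + 88*76) + 7210 = (1575 + 5776 + 6688) + 7210 = 14039 + 7210 = 21249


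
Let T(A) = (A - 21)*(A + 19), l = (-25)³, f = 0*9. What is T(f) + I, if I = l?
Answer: -16024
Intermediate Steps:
f = 0
l = -15625
I = -15625
T(A) = (-21 + A)*(19 + A)
T(f) + I = (-399 + 0² - 2*0) - 15625 = (-399 + 0 + 0) - 15625 = -399 - 15625 = -16024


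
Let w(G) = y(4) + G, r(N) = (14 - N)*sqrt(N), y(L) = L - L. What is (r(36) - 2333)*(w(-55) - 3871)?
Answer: 9677590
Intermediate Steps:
y(L) = 0
r(N) = sqrt(N)*(14 - N)
w(G) = G (w(G) = 0 + G = G)
(r(36) - 2333)*(w(-55) - 3871) = (sqrt(36)*(14 - 1*36) - 2333)*(-55 - 3871) = (6*(14 - 36) - 2333)*(-3926) = (6*(-22) - 2333)*(-3926) = (-132 - 2333)*(-3926) = -2465*(-3926) = 9677590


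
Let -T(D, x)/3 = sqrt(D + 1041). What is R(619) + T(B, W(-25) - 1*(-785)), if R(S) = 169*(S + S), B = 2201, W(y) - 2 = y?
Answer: 209222 - 3*sqrt(3242) ≈ 2.0905e+5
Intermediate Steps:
W(y) = 2 + y
T(D, x) = -3*sqrt(1041 + D) (T(D, x) = -3*sqrt(D + 1041) = -3*sqrt(1041 + D))
R(S) = 338*S (R(S) = 169*(2*S) = 338*S)
R(619) + T(B, W(-25) - 1*(-785)) = 338*619 - 3*sqrt(1041 + 2201) = 209222 - 3*sqrt(3242)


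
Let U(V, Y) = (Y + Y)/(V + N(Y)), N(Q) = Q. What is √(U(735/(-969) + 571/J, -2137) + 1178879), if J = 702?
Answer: √276780810397103685325835/484543759 ≈ 1085.8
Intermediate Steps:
U(V, Y) = 2*Y/(V + Y) (U(V, Y) = (Y + Y)/(V + Y) = (2*Y)/(V + Y) = 2*Y/(V + Y))
√(U(735/(-969) + 571/J, -2137) + 1178879) = √(2*(-2137)/((735/(-969) + 571/702) - 2137) + 1178879) = √(2*(-2137)/((735*(-1/969) + 571*(1/702)) - 2137) + 1178879) = √(2*(-2137)/((-245/323 + 571/702) - 2137) + 1178879) = √(2*(-2137)/(12443/226746 - 2137) + 1178879) = √(2*(-2137)/(-484543759/226746) + 1178879) = √(2*(-2137)*(-226746/484543759) + 1178879) = √(969112404/484543759 + 1178879) = √(571219431178565/484543759) = √276780810397103685325835/484543759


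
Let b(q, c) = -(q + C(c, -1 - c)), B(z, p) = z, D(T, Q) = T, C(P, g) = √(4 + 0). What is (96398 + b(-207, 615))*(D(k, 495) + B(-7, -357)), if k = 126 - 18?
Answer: 9756903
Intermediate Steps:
C(P, g) = 2 (C(P, g) = √4 = 2)
k = 108
b(q, c) = -2 - q (b(q, c) = -(q + 2) = -(2 + q) = -2 - q)
(96398 + b(-207, 615))*(D(k, 495) + B(-7, -357)) = (96398 + (-2 - 1*(-207)))*(108 - 7) = (96398 + (-2 + 207))*101 = (96398 + 205)*101 = 96603*101 = 9756903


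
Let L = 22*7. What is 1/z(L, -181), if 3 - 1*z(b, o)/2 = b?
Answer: -1/302 ≈ -0.0033113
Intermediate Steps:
L = 154
z(b, o) = 6 - 2*b
1/z(L, -181) = 1/(6 - 2*154) = 1/(6 - 308) = 1/(-302) = -1/302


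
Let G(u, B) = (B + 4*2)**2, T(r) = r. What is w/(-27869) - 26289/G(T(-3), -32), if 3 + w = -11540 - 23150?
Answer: -79184997/1783616 ≈ -44.396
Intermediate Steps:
G(u, B) = (8 + B)**2 (G(u, B) = (B + 8)**2 = (8 + B)**2)
w = -34693 (w = -3 + (-11540 - 23150) = -3 - 34690 = -34693)
w/(-27869) - 26289/G(T(-3), -32) = -34693/(-27869) - 26289/(8 - 32)**2 = -34693*(-1/27869) - 26289/((-24)**2) = 34693/27869 - 26289/576 = 34693/27869 - 26289*1/576 = 34693/27869 - 2921/64 = -79184997/1783616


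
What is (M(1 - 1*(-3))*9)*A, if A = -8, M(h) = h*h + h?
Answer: -1440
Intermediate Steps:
M(h) = h + h**2 (M(h) = h**2 + h = h + h**2)
(M(1 - 1*(-3))*9)*A = (((1 - 1*(-3))*(1 + (1 - 1*(-3))))*9)*(-8) = (((1 + 3)*(1 + (1 + 3)))*9)*(-8) = ((4*(1 + 4))*9)*(-8) = ((4*5)*9)*(-8) = (20*9)*(-8) = 180*(-8) = -1440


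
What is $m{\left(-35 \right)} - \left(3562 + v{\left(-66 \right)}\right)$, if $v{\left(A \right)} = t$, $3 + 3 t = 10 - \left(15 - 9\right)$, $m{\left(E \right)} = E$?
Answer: $- \frac{10792}{3} \approx -3597.3$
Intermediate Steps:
$t = \frac{1}{3}$ ($t = -1 + \frac{10 - \left(15 - 9\right)}{3} = -1 + \frac{10 - 6}{3} = -1 + \frac{1}{3} \cdot 4 = -1 + \frac{4}{3} = \frac{1}{3} \approx 0.33333$)
$v{\left(A \right)} = \frac{1}{3}$
$m{\left(-35 \right)} - \left(3562 + v{\left(-66 \right)}\right) = -35 - \frac{10687}{3} = - \frac{10792}{3}$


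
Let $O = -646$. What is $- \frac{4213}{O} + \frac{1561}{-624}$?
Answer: $\frac{810253}{201552} \approx 4.0201$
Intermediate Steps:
$- \frac{4213}{O} + \frac{1561}{-624} = - \frac{4213}{-646} + \frac{1561}{-624} = \left(-4213\right) \left(- \frac{1}{646}\right) + 1561 \left(- \frac{1}{624}\right) = \frac{4213}{646} - \frac{1561}{624} = \frac{810253}{201552}$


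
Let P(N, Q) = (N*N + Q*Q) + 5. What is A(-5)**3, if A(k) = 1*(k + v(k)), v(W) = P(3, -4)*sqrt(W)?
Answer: 67375 - 132750*I*sqrt(5) ≈ 67375.0 - 2.9684e+5*I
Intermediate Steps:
P(N, Q) = 5 + N**2 + Q**2 (P(N, Q) = (N**2 + Q**2) + 5 = 5 + N**2 + Q**2)
v(W) = 30*sqrt(W) (v(W) = (5 + 3**2 + (-4)**2)*sqrt(W) = (5 + 9 + 16)*sqrt(W) = 30*sqrt(W))
A(k) = k + 30*sqrt(k) (A(k) = 1*(k + 30*sqrt(k)) = k + 30*sqrt(k))
A(-5)**3 = (-5 + 30*sqrt(-5))**3 = (-5 + 30*(I*sqrt(5)))**3 = (-5 + 30*I*sqrt(5))**3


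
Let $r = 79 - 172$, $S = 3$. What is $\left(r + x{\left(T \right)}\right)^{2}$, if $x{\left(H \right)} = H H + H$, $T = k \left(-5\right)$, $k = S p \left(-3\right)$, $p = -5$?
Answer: $2530794249$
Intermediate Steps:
$k = 45$ ($k = 3 \left(-5\right) \left(-3\right) = \left(-15\right) \left(-3\right) = 45$)
$r = -93$ ($r = 79 - 172 = -93$)
$T = -225$ ($T = 45 \left(-5\right) = -225$)
$x{\left(H \right)} = H + H^{2}$ ($x{\left(H \right)} = H^{2} + H = H + H^{2}$)
$\left(r + x{\left(T \right)}\right)^{2} = \left(-93 - 225 \left(1 - 225\right)\right)^{2} = \left(-93 - -50400\right)^{2} = \left(-93 + 50400\right)^{2} = 50307^{2} = 2530794249$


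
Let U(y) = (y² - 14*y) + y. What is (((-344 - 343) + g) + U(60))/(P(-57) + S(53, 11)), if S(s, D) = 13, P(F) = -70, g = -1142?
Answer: -991/57 ≈ -17.386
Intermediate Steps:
U(y) = y² - 13*y
(((-344 - 343) + g) + U(60))/(P(-57) + S(53, 11)) = (((-344 - 343) - 1142) + 60*(-13 + 60))/(-70 + 13) = ((-687 - 1142) + 60*47)/(-57) = (-1829 + 2820)*(-1/57) = 991*(-1/57) = -991/57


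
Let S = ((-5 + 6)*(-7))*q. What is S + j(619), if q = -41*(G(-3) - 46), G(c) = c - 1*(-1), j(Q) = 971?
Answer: -12805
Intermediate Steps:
G(c) = 1 + c (G(c) = c + 1 = 1 + c)
q = 1968 (q = -41*((1 - 3) - 46) = -41*(-2 - 46) = -41*(-48) = 1968)
S = -13776 (S = ((-5 + 6)*(-7))*1968 = (1*(-7))*1968 = -7*1968 = -13776)
S + j(619) = -13776 + 971 = -12805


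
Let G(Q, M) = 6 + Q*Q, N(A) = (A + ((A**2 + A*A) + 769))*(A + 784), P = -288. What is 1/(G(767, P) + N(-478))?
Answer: 1/140509549 ≈ 7.1170e-9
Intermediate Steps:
N(A) = (784 + A)*(769 + A + 2*A**2) (N(A) = (A + ((A**2 + A**2) + 769))*(784 + A) = (A + (2*A**2 + 769))*(784 + A) = (A + (769 + 2*A**2))*(784 + A) = (769 + A + 2*A**2)*(784 + A) = (784 + A)*(769 + A + 2*A**2))
G(Q, M) = 6 + Q**2
1/(G(767, P) + N(-478)) = 1/((6 + 767**2) + (602896 + 2*(-478)**3 + 1553*(-478) + 1569*(-478)**2)) = 1/((6 + 588289) + (602896 + 2*(-109215352) - 742334 + 1569*228484)) = 1/(588295 + (602896 - 218430704 - 742334 + 358491396)) = 1/(588295 + 139921254) = 1/140509549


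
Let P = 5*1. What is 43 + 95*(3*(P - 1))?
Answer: 1183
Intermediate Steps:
P = 5
43 + 95*(3*(P - 1)) = 43 + 95*(3*(5 - 1)) = 43 + 95*(3*4) = 43 + 95*12 = 43 + 1140 = 1183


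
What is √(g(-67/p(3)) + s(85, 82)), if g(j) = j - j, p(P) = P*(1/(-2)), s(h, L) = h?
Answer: √85 ≈ 9.2195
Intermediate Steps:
p(P) = -P/2 (p(P) = P*(1*(-½)) = P*(-½) = -P/2)
g(j) = 0
√(g(-67/p(3)) + s(85, 82)) = √(0 + 85) = √85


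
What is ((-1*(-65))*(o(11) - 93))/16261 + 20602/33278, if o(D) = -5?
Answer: 8787733/38652397 ≈ 0.22735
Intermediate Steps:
((-1*(-65))*(o(11) - 93))/16261 + 20602/33278 = ((-1*(-65))*(-5 - 93))/16261 + 20602/33278 = (65*(-98))*(1/16261) + 20602*(1/33278) = -6370*1/16261 + 10301/16639 = -910/2323 + 10301/16639 = 8787733/38652397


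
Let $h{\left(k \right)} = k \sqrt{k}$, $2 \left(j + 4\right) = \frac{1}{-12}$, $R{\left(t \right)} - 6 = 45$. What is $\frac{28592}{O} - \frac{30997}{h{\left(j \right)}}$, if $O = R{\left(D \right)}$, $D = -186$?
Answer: $\frac{28592}{51} - \frac{1487856 i \sqrt{582}}{9409} \approx 560.63 - 3814.9 i$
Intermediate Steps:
$R{\left(t \right)} = 51$ ($R{\left(t \right)} = 6 + 45 = 51$)
$j = - \frac{97}{24}$ ($j = -4 + \frac{1}{2 \left(-12\right)} = -4 + \frac{1}{2} \left(- \frac{1}{12}\right) = -4 - \frac{1}{24} = - \frac{97}{24} \approx -4.0417$)
$O = 51$
$h{\left(k \right)} = k^{\frac{3}{2}}$
$\frac{28592}{O} - \frac{30997}{h{\left(j \right)}} = \frac{28592}{51} - \frac{30997}{\left(- \frac{97}{24}\right)^{\frac{3}{2}}} = 28592 \cdot \frac{1}{51} - \frac{30997}{\left(- \frac{97}{288}\right) i \sqrt{582}} = \frac{28592}{51} - 30997 \frac{48 i \sqrt{582}}{9409} = \frac{28592}{51} - \frac{1487856 i \sqrt{582}}{9409}$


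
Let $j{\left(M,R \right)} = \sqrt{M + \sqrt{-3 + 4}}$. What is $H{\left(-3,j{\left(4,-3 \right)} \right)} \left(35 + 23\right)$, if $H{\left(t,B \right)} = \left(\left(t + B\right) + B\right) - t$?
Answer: $116 \sqrt{5} \approx 259.38$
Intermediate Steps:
$j{\left(M,R \right)} = \sqrt{1 + M}$ ($j{\left(M,R \right)} = \sqrt{M + \sqrt{1}} = \sqrt{M + 1} = \sqrt{1 + M}$)
$H{\left(t,B \right)} = 2 B$ ($H{\left(t,B \right)} = \left(\left(B + t\right) + B\right) - t = \left(t + 2 B\right) - t = 2 B$)
$H{\left(-3,j{\left(4,-3 \right)} \right)} \left(35 + 23\right) = 2 \sqrt{1 + 4} \left(35 + 23\right) = 2 \sqrt{5} \cdot 58 = 116 \sqrt{5}$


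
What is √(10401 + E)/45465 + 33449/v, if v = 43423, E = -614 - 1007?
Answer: 33449/43423 + 2*√2195/45465 ≈ 0.77237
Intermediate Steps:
E = -1621
√(10401 + E)/45465 + 33449/v = √(10401 - 1621)/45465 + 33449/43423 = √8780*(1/45465) + 33449*(1/43423) = (2*√2195)*(1/45465) + 33449/43423 = 2*√2195/45465 + 33449/43423 = 33449/43423 + 2*√2195/45465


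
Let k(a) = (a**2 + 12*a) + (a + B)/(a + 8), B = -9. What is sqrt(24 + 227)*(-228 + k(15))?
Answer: 4077*sqrt(251)/23 ≈ 2808.3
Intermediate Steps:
k(a) = a**2 + 12*a + (-9 + a)/(8 + a) (k(a) = (a**2 + 12*a) + (a - 9)/(a + 8) = (a**2 + 12*a) + (-9 + a)/(8 + a) = a**2 + 12*a + (-9 + a)/(8 + a))
sqrt(24 + 227)*(-228 + k(15)) = sqrt(24 + 227)*(-228 + (-9 + 15**3 + 20*15**2 + 97*15)/(8 + 15)) = sqrt(251)*(-228 + (-9 + 3375 + 20*225 + 1455)/23) = sqrt(251)*(-228 + (-9 + 3375 + 4500 + 1455)/23) = sqrt(251)*(-228 + (1/23)*9321) = sqrt(251)*(-228 + 9321/23) = sqrt(251)*(4077/23) = 4077*sqrt(251)/23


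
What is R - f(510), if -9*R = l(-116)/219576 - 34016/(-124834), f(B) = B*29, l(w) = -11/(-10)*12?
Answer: -1520260763483027/102789563940 ≈ -14790.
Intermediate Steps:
l(w) = 66/5 (l(w) = -11*(-⅒)*12 = (11/10)*12 = 66/5)
f(B) = 29*B
R = -3112810427/102789563940 (R = -((66/5)/219576 - 34016/(-124834))/9 = -((66/5)*(1/219576) - 34016*(-1/124834))/9 = -(11/182980 + 17008/62417)/9 = -⅑*3112810427/11421062660 = -3112810427/102789563940 ≈ -0.030283)
R - f(510) = -3112810427/102789563940 - 29*510 = -3112810427/102789563940 - 1*14790 = -3112810427/102789563940 - 14790 = -1520260763483027/102789563940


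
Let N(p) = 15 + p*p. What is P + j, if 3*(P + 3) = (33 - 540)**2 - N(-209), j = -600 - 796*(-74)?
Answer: 388256/3 ≈ 1.2942e+5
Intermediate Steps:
N(p) = 15 + p**2
j = 58304 (j = -600 + 58904 = 58304)
P = 213344/3 (P = -3 + ((33 - 540)**2 - (15 + (-209)**2))/3 = -3 + ((-507)**2 - (15 + 43681))/3 = -3 + (257049 - 1*43696)/3 = -3 + (257049 - 43696)/3 = -3 + (1/3)*213353 = -3 + 213353/3 = 213344/3 ≈ 71115.)
P + j = 213344/3 + 58304 = 388256/3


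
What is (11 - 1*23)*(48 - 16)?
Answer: -384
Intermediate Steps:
(11 - 1*23)*(48 - 16) = (11 - 23)*32 = -12*32 = -384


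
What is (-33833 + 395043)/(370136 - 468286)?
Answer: -36121/9815 ≈ -3.6802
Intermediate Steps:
(-33833 + 395043)/(370136 - 468286) = 361210/(-98150) = 361210*(-1/98150) = -36121/9815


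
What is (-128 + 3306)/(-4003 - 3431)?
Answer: -227/531 ≈ -0.42750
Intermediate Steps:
(-128 + 3306)/(-4003 - 3431) = 3178/(-7434) = 3178*(-1/7434) = -227/531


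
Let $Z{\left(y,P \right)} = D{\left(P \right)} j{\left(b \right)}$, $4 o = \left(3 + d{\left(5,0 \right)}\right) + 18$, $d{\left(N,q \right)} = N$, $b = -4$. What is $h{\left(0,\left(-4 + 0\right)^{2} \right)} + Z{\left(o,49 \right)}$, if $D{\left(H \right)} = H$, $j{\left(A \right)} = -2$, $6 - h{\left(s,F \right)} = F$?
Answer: $-108$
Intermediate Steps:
$h{\left(s,F \right)} = 6 - F$
$o = \frac{13}{2}$ ($o = \frac{\left(3 + 5\right) + 18}{4} = \frac{8 + 18}{4} = \frac{1}{4} \cdot 26 = \frac{13}{2} \approx 6.5$)
$Z{\left(y,P \right)} = - 2 P$ ($Z{\left(y,P \right)} = P \left(-2\right) = - 2 P$)
$h{\left(0,\left(-4 + 0\right)^{2} \right)} + Z{\left(o,49 \right)} = \left(6 - \left(-4 + 0\right)^{2}\right) - 98 = \left(6 - \left(-4\right)^{2}\right) - 98 = \left(6 - 16\right) - 98 = -10 - 98 = -108$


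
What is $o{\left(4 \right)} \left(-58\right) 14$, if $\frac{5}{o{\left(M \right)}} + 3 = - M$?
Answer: $580$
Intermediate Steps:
$o{\left(M \right)} = \frac{5}{-3 - M}$
$o{\left(4 \right)} \left(-58\right) 14 = - \frac{5}{3 + 4} \left(-58\right) 14 = - \frac{5}{7} \left(-58\right) 14 = \left(-5\right) \frac{1}{7} \left(-58\right) 14 = \left(- \frac{5}{7}\right) \left(-58\right) 14 = \frac{290}{7} \cdot 14 = 580$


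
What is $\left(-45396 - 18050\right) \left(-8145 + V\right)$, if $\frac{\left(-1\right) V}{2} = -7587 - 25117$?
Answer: $-3633108298$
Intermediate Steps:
$V = 65408$ ($V = - 2 \left(-7587 - 25117\right) = \left(-2\right) \left(-32704\right) = 65408$)
$\left(-45396 - 18050\right) \left(-8145 + V\right) = \left(-45396 - 18050\right) \left(-8145 + 65408\right) = \left(-63446\right) 57263 = -3633108298$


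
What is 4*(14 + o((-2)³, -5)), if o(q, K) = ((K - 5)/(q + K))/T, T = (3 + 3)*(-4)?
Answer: 2179/39 ≈ 55.872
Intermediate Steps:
T = -24 (T = 6*(-4) = -24)
o(q, K) = -(-5 + K)/(24*(K + q)) (o(q, K) = ((K - 5)/(q + K))/(-24) = ((-5 + K)/(K + q))*(-1/24) = -(-5 + K)/(24*(K + q)))
4*(14 + o((-2)³, -5)) = 4*(14 + (5 - 1*(-5))/(24*(-5 + (-2)³))) = 4*(14 + (5 + 5)/(24*(-5 - 8))) = 4*(14 + (1/24)*10/(-13)) = 4*(14 + (1/24)*(-1/13)*10) = 4*(14 - 5/156) = 4*(2179/156) = 2179/39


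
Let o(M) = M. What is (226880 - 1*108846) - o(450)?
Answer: 117584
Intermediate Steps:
(226880 - 1*108846) - o(450) = (226880 - 1*108846) - 1*450 = (226880 - 108846) - 450 = 118034 - 450 = 117584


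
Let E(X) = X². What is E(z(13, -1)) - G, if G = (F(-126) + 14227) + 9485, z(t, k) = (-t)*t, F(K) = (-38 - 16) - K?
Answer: 4777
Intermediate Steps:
F(K) = -54 - K
z(t, k) = -t²
G = 23784 (G = ((-54 - 1*(-126)) + 14227) + 9485 = ((-54 + 126) + 14227) + 9485 = (72 + 14227) + 9485 = 14299 + 9485 = 23784)
E(z(13, -1)) - G = (-1*13²)² - 1*23784 = (-1*169)² - 23784 = (-169)² - 23784 = 28561 - 23784 = 4777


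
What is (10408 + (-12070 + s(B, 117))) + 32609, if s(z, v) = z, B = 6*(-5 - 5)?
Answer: 30887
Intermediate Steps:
B = -60 (B = 6*(-10) = -60)
(10408 + (-12070 + s(B, 117))) + 32609 = (10408 + (-12070 - 60)) + 32609 = (10408 - 12130) + 32609 = -1722 + 32609 = 30887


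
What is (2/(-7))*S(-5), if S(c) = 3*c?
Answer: 30/7 ≈ 4.2857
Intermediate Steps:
(2/(-7))*S(-5) = (2/(-7))*(3*(-5)) = (2*(-1/7))*(-15) = -2/7*(-15) = 30/7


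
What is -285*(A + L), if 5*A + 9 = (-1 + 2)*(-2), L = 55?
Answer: -15048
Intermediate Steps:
A = -11/5 (A = -9/5 + ((-1 + 2)*(-2))/5 = -9/5 + (1*(-2))/5 = -9/5 + (⅕)*(-2) = -9/5 - ⅖ = -11/5 ≈ -2.2000)
-285*(A + L) = -285*(-11/5 + 55) = -285*264/5 = -15048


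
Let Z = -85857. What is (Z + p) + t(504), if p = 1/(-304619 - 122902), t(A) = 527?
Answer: -36480366931/427521 ≈ -85330.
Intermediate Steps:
p = -1/427521 (p = 1/(-427521) = -1/427521 ≈ -2.3391e-6)
(Z + p) + t(504) = (-85857 - 1/427521) + 527 = -36705670498/427521 + 527 = -36480366931/427521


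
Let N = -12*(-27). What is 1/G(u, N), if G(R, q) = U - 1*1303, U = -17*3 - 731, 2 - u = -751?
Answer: -1/2085 ≈ -0.00047962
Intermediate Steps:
u = 753 (u = 2 - 1*(-751) = 2 + 751 = 753)
U = -782 (U = -51 - 731 = -782)
N = 324
G(R, q) = -2085 (G(R, q) = -782 - 1*1303 = -782 - 1303 = -2085)
1/G(u, N) = 1/(-2085) = -1/2085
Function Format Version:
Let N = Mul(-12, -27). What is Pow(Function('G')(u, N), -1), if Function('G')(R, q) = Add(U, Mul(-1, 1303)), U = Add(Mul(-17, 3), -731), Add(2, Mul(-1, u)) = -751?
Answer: Rational(-1, 2085) ≈ -0.00047962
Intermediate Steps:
u = 753 (u = Add(2, Mul(-1, -751)) = Add(2, 751) = 753)
U = -782 (U = Add(-51, -731) = -782)
N = 324
Function('G')(R, q) = -2085 (Function('G')(R, q) = Add(-782, Mul(-1, 1303)) = Add(-782, -1303) = -2085)
Pow(Function('G')(u, N), -1) = Pow(-2085, -1) = Rational(-1, 2085)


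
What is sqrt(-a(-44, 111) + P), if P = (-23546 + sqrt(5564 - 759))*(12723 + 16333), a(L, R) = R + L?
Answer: sqrt(-684152643 + 900736*sqrt(5)) ≈ 26118.0*I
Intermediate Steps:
a(L, R) = L + R
P = -684152576 + 900736*sqrt(5) (P = (-23546 + sqrt(4805))*29056 = (-23546 + 31*sqrt(5))*29056 = -684152576 + 900736*sqrt(5) ≈ -6.8214e+8)
sqrt(-a(-44, 111) + P) = sqrt(-(-44 + 111) + (-684152576 + 900736*sqrt(5))) = sqrt(-1*67 + (-684152576 + 900736*sqrt(5))) = sqrt(-67 + (-684152576 + 900736*sqrt(5))) = sqrt(-684152643 + 900736*sqrt(5))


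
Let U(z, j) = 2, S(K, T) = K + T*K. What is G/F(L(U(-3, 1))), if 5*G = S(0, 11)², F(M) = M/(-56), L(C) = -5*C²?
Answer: 0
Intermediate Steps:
S(K, T) = K + K*T
F(M) = -M/56 (F(M) = M*(-1/56) = -M/56)
G = 0 (G = (0*(1 + 11))²/5 = (0*12)²/5 = (⅕)*0² = (⅕)*0 = 0)
G/F(L(U(-3, 1))) = 0/((-(-5)*2²/56)) = 0/((-(-5)*4/56)) = 0/((-1/56*(-20))) = 0/(5/14) = 0*(14/5) = 0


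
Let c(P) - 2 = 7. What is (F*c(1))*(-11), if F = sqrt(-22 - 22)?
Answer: -198*I*sqrt(11) ≈ -656.69*I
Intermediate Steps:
c(P) = 9 (c(P) = 2 + 7 = 9)
F = 2*I*sqrt(11) (F = sqrt(-44) = 2*I*sqrt(11) ≈ 6.6332*I)
(F*c(1))*(-11) = ((2*I*sqrt(11))*9)*(-11) = (18*I*sqrt(11))*(-11) = -198*I*sqrt(11)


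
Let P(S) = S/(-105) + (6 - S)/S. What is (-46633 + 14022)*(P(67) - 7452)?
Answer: 1709981069254/7035 ≈ 2.4307e+8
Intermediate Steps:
P(S) = -S/105 + (6 - S)/S (P(S) = S*(-1/105) + (6 - S)/S = -S/105 + (6 - S)/S)
(-46633 + 14022)*(P(67) - 7452) = (-46633 + 14022)*((-1 + 6/67 - 1/105*67) - 7452) = -32611*((-1 + 6*(1/67) - 67/105) - 7452) = -32611*((-1 + 6/67 - 67/105) - 7452) = -32611*(-10894/7035 - 7452) = -32611*(-52435714/7035) = 1709981069254/7035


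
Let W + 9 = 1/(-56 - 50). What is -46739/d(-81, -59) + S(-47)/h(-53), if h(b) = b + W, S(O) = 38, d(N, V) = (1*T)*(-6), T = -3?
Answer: -102429317/39438 ≈ -2597.2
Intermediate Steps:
d(N, V) = 18 (d(N, V) = (1*(-3))*(-6) = -3*(-6) = 18)
W = -955/106 (W = -9 + 1/(-56 - 50) = -9 + 1/(-106) = -9 - 1/106 = -955/106 ≈ -9.0094)
h(b) = -955/106 + b (h(b) = b - 955/106 = -955/106 + b)
-46739/d(-81, -59) + S(-47)/h(-53) = -46739/18 + 38/(-955/106 - 53) = -46739*1/18 + 38/(-6573/106) = -46739/18 + 38*(-106/6573) = -46739/18 - 4028/6573 = -102429317/39438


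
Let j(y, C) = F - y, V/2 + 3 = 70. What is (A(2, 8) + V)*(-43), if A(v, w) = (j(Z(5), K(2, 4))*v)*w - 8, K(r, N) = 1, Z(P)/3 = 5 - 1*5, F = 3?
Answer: -7482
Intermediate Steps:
V = 134 (V = -6 + 2*70 = -6 + 140 = 134)
Z(P) = 0 (Z(P) = 3*(5 - 1*5) = 3*(5 - 5) = 3*0 = 0)
j(y, C) = 3 - y
A(v, w) = -8 + 3*v*w (A(v, w) = ((3 - 1*0)*v)*w - 8 = ((3 + 0)*v)*w - 8 = (3*v)*w - 8 = 3*v*w - 8 = -8 + 3*v*w)
(A(2, 8) + V)*(-43) = ((-8 + 3*2*8) + 134)*(-43) = ((-8 + 48) + 134)*(-43) = (40 + 134)*(-43) = 174*(-43) = -7482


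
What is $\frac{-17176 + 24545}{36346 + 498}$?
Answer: $\frac{7369}{36844} \approx 0.20001$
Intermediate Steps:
$\frac{-17176 + 24545}{36346 + 498} = \frac{7369}{36844}$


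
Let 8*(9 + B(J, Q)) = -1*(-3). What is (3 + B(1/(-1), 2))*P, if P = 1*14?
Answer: -315/4 ≈ -78.750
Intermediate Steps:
P = 14
B(J, Q) = -69/8 (B(J, Q) = -9 + (-1*(-3))/8 = -9 + (1/8)*3 = -9 + 3/8 = -69/8)
(3 + B(1/(-1), 2))*P = (3 - 69/8)*14 = -45/8*14 = -315/4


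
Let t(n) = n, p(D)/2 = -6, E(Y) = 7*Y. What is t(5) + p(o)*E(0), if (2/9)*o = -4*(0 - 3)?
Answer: 5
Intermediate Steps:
o = 54 (o = 9*(-4*(0 - 3))/2 = 9*(-4*(-3))/2 = (9/2)*12 = 54)
p(D) = -12 (p(D) = 2*(-6) = -12)
t(5) + p(o)*E(0) = 5 - 84*0 = 5 - 12*0 = 5 + 0 = 5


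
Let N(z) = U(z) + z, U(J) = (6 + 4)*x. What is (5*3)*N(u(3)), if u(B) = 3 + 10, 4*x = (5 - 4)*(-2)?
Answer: 120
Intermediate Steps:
x = -1/2 (x = ((5 - 4)*(-2))/4 = (1*(-2))/4 = (1/4)*(-2) = -1/2 ≈ -0.50000)
U(J) = -5 (U(J) = (6 + 4)*(-1/2) = 10*(-1/2) = -5)
u(B) = 13
N(z) = -5 + z
(5*3)*N(u(3)) = (5*3)*(-5 + 13) = 15*8 = 120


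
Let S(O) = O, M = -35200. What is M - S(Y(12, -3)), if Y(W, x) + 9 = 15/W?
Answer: -140769/4 ≈ -35192.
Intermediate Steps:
Y(W, x) = -9 + 15/W
M - S(Y(12, -3)) = -35200 - (-9 + 15/12) = -35200 - (-9 + 15*(1/12)) = -35200 - (-9 + 5/4) = -35200 - 1*(-31/4) = -35200 + 31/4 = -140769/4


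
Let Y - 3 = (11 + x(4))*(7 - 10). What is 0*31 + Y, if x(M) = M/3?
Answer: -34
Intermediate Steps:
x(M) = M/3 (x(M) = M*(⅓) = M/3)
Y = -34 (Y = 3 + (11 + (⅓)*4)*(7 - 10) = 3 + (11 + 4/3)*(-3) = 3 + (37/3)*(-3) = 3 - 37 = -34)
0*31 + Y = 0*31 - 34 = 0 - 34 = -34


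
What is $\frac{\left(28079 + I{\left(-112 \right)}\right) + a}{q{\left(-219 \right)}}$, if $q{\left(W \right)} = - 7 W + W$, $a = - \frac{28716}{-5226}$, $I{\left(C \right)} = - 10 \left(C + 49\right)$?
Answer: $\frac{2778925}{127166} \approx 21.853$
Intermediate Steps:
$I{\left(C \right)} = -490 - 10 C$ ($I{\left(C \right)} = - 10 \left(49 + C\right) = -490 - 10 C$)
$a = \frac{4786}{871}$ ($a = \left(-28716\right) \left(- \frac{1}{5226}\right) = \frac{4786}{871} \approx 5.4948$)
$q{\left(W \right)} = - 6 W$
$\frac{\left(28079 + I{\left(-112 \right)}\right) + a}{q{\left(-219 \right)}} = \frac{\left(28079 - -630\right) + \frac{4786}{871}}{\left(-6\right) \left(-219\right)} = \frac{\left(28079 + \left(-490 + 1120\right)\right) + \frac{4786}{871}}{1314} = \left(\left(28079 + 630\right) + \frac{4786}{871}\right) \frac{1}{1314} = \left(28709 + \frac{4786}{871}\right) \frac{1}{1314} = \frac{25010325}{871} \cdot \frac{1}{1314} = \frac{2778925}{127166}$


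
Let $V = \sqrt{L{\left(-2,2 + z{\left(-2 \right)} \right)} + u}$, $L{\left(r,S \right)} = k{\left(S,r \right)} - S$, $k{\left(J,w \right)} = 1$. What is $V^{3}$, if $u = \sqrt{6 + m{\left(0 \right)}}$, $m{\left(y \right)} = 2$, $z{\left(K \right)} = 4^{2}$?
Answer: $- i \left(17 - 2 \sqrt{2}\right)^{\frac{3}{2}} \approx - 53.349 i$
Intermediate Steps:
$z{\left(K \right)} = 16$
$L{\left(r,S \right)} = 1 - S$
$u = 2 \sqrt{2}$ ($u = \sqrt{6 + 2} = \sqrt{8} = 2 \sqrt{2} \approx 2.8284$)
$V = \sqrt{-17 + 2 \sqrt{2}}$ ($V = \sqrt{\left(1 - \left(2 + 16\right)\right) + 2 \sqrt{2}} = \sqrt{\left(1 - 18\right) + 2 \sqrt{2}} = \sqrt{-17 + 2 \sqrt{2}} \approx 3.7645 i$)
$V^{3} = \left(\sqrt{-17 + 2 \sqrt{2}}\right)^{3} = \left(-17 + 2 \sqrt{2}\right)^{\frac{3}{2}}$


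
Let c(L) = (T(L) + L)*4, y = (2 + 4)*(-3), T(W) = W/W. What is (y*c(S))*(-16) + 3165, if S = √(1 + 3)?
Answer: 6621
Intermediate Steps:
T(W) = 1
S = 2 (S = √4 = 2)
y = -18 (y = 6*(-3) = -18)
c(L) = 4 + 4*L (c(L) = (1 + L)*4 = 4 + 4*L)
(y*c(S))*(-16) + 3165 = -18*(4 + 4*2)*(-16) + 3165 = -18*(4 + 8)*(-16) + 3165 = -18*12*(-16) + 3165 = -216*(-16) + 3165 = 3456 + 3165 = 6621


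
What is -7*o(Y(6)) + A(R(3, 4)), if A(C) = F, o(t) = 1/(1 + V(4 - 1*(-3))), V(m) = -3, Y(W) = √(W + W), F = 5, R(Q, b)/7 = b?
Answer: 17/2 ≈ 8.5000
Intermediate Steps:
R(Q, b) = 7*b
Y(W) = √2*√W (Y(W) = √(2*W) = √2*√W)
o(t) = -½ (o(t) = 1/(1 - 3) = 1/(-2) = -½)
A(C) = 5
-7*o(Y(6)) + A(R(3, 4)) = -7*(-½) + 5 = 7/2 + 5 = 17/2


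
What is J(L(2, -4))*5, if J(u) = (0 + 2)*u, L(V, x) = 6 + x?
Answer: 20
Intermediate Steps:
J(u) = 2*u
J(L(2, -4))*5 = (2*(6 - 4))*5 = (2*2)*5 = 4*5 = 20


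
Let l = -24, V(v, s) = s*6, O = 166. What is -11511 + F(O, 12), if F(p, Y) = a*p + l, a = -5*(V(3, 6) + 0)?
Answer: -41415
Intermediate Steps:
V(v, s) = 6*s
a = -180 (a = -5*(6*6 + 0) = -5*(36 + 0) = -5*36 = -180)
F(p, Y) = -24 - 180*p (F(p, Y) = -180*p - 24 = -24 - 180*p)
-11511 + F(O, 12) = -11511 + (-24 - 180*166) = -11511 + (-24 - 29880) = -11511 - 29904 = -41415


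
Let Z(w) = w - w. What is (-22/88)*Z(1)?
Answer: 0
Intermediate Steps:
Z(w) = 0
(-22/88)*Z(1) = -22/88*0 = -22*1/88*0 = -¼*0 = 0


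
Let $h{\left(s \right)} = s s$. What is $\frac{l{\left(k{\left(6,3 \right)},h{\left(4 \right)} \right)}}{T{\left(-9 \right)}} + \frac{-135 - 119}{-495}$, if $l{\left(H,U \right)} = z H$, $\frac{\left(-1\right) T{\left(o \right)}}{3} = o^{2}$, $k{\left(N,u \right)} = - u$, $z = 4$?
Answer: $\frac{2506}{4455} \approx 0.56251$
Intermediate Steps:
$h{\left(s \right)} = s^{2}$
$T{\left(o \right)} = - 3 o^{2}$
$l{\left(H,U \right)} = 4 H$
$\frac{l{\left(k{\left(6,3 \right)},h{\left(4 \right)} \right)}}{T{\left(-9 \right)}} + \frac{-135 - 119}{-495} = \frac{4 \left(\left(-1\right) 3\right)}{\left(-3\right) \left(-9\right)^{2}} + \frac{-135 - 119}{-495} = \frac{4 \left(-3\right)}{\left(-3\right) 81} - - \frac{254}{495} = - \frac{12}{-243} + \frac{254}{495} = \left(-12\right) \left(- \frac{1}{243}\right) + \frac{254}{495} = \frac{4}{81} + \frac{254}{495} = \frac{2506}{4455}$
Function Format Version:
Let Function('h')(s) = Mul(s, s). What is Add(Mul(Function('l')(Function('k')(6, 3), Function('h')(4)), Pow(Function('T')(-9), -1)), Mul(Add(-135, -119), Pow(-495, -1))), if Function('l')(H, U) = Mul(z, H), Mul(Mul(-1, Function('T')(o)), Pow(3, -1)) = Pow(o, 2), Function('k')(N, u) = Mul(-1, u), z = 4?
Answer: Rational(2506, 4455) ≈ 0.56251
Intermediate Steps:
Function('h')(s) = Pow(s, 2)
Function('T')(o) = Mul(-3, Pow(o, 2))
Function('l')(H, U) = Mul(4, H)
Add(Mul(Function('l')(Function('k')(6, 3), Function('h')(4)), Pow(Function('T')(-9), -1)), Mul(Add(-135, -119), Pow(-495, -1))) = Add(Mul(Mul(4, Mul(-1, 3)), Pow(Mul(-3, Pow(-9, 2)), -1)), Mul(Add(-135, -119), Pow(-495, -1))) = Add(Mul(Mul(4, -3), Pow(Mul(-3, 81), -1)), Mul(-254, Rational(-1, 495))) = Add(Mul(-12, Pow(-243, -1)), Rational(254, 495)) = Add(Mul(-12, Rational(-1, 243)), Rational(254, 495)) = Add(Rational(4, 81), Rational(254, 495)) = Rational(2506, 4455)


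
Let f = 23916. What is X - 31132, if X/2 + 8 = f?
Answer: 16684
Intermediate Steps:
X = 47816 (X = -16 + 2*23916 = -16 + 47832 = 47816)
X - 31132 = 47816 - 31132 = 16684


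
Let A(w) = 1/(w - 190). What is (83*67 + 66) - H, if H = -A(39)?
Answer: 849676/151 ≈ 5627.0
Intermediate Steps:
A(w) = 1/(-190 + w)
H = 1/151 (H = -1/(-190 + 39) = -1/(-151) = -1*(-1/151) = 1/151 ≈ 0.0066225)
(83*67 + 66) - H = (83*67 + 66) - 1*1/151 = (5561 + 66) - 1/151 = 5627 - 1/151 = 849676/151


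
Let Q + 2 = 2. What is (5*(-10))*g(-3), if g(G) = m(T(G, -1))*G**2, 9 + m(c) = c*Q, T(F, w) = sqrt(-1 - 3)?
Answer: 4050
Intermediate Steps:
Q = 0 (Q = -2 + 2 = 0)
T(F, w) = 2*I (T(F, w) = sqrt(-4) = 2*I)
m(c) = -9 (m(c) = -9 + c*0 = -9 + 0 = -9)
g(G) = -9*G**2
(5*(-10))*g(-3) = (5*(-10))*(-9*(-3)**2) = -(-450)*9 = -50*(-81) = 4050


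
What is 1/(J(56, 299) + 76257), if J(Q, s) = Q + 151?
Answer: 1/76464 ≈ 1.3078e-5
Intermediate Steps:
J(Q, s) = 151 + Q
1/(J(56, 299) + 76257) = 1/((151 + 56) + 76257) = 1/(207 + 76257) = 1/76464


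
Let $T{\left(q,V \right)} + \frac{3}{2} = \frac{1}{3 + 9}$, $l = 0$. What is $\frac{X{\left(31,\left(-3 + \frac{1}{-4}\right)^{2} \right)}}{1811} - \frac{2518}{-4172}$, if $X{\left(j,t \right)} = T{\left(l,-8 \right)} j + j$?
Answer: $\frac{13518629}{22666476} \approx 0.59642$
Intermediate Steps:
$T{\left(q,V \right)} = - \frac{17}{12}$ ($T{\left(q,V \right)} = - \frac{3}{2} + \frac{1}{3 + 9} = - \frac{3}{2} + \frac{1}{12} = - \frac{17}{12}$)
$X{\left(j,t \right)} = - \frac{5 j}{12}$ ($X{\left(j,t \right)} = - \frac{17 j}{12} + j = - \frac{5 j}{12}$)
$\frac{X{\left(31,\left(-3 + \frac{1}{-4}\right)^{2} \right)}}{1811} - \frac{2518}{-4172} = \frac{\left(- \frac{5}{12}\right) 31}{1811} - \frac{2518}{-4172} = \left(- \frac{155}{12}\right) \frac{1}{1811} - - \frac{1259}{2086} = - \frac{155}{21732} + \frac{1259}{2086} = \frac{13518629}{22666476}$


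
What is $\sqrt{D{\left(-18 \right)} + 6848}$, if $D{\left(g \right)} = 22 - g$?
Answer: $2 \sqrt{1722} \approx 82.994$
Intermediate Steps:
$\sqrt{D{\left(-18 \right)} + 6848} = \sqrt{\left(22 - -18\right) + 6848} = \sqrt{\left(22 + 18\right) + 6848} = \sqrt{40 + 6848} = \sqrt{6888} = 2 \sqrt{1722}$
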